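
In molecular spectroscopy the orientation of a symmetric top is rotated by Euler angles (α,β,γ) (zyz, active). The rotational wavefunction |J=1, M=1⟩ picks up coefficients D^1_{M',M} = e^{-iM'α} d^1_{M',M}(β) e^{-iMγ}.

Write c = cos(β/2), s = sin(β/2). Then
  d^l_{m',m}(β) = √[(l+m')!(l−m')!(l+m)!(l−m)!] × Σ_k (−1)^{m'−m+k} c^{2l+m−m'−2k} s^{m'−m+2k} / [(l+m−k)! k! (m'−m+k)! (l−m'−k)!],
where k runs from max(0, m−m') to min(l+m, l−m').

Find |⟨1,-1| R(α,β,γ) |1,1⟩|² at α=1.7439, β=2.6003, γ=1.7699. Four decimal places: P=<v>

Split into d^1_{-1,1}(β=2.6003) × two z-phases.
Half-angle: c=0.267354, s=0.963598. N=√(1·2·2·1)=2.000000
The bounds max(0,m−m')=2 and min(l+m,l−m')=2 give 1 term
  k=2: (−1)^0·2.0000/(2)·0.2674^0·0.9636^2 = +0.928522
d^1_{-1,1}(2.6003) = +0.928522
|D^1_{-1,1}|² = |d^1_{-1,1}(β)|² = (+0.928522)² = 0.862153 (the z-rotation phases have unit modulus)

P=0.8622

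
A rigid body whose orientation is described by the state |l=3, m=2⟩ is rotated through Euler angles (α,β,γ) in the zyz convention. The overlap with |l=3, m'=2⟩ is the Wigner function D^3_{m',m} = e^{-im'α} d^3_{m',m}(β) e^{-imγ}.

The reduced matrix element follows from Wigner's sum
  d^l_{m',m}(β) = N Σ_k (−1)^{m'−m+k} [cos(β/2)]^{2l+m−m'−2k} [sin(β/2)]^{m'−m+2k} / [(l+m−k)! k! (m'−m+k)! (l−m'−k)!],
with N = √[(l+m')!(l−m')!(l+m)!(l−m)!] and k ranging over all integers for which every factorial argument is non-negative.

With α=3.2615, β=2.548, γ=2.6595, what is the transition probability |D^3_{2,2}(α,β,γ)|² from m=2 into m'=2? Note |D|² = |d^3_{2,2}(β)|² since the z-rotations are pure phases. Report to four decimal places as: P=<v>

First d^3_{2,2}(β=2.548), then the phase factors e^{-i(2)α} and e^{-i(2)γ}:
c=cos(2.548/2)=0.292458, s=sin(2.548/2)=0.956278; N=√[120·1·120·1]=120.000000
k: max(0,(2)−(2))=0 … min(3+(2),3−(2))=1
  k=0: (−1)^0·120.0000/(120)·0.2925^6·0.9563^0 = +0.000626
  k=1: (−1)^1·120.0000/(24)·0.2925^4·0.9563^2 = -0.033450
d^3_{2,2}(2.548) = +0.000626 -0.033450 = -0.032824
|D^3_{2,2}|² = |d^3_{2,2}(β)|² = (-0.032824)² = 0.001077 (the z-rotation phases have unit modulus)

P=0.0011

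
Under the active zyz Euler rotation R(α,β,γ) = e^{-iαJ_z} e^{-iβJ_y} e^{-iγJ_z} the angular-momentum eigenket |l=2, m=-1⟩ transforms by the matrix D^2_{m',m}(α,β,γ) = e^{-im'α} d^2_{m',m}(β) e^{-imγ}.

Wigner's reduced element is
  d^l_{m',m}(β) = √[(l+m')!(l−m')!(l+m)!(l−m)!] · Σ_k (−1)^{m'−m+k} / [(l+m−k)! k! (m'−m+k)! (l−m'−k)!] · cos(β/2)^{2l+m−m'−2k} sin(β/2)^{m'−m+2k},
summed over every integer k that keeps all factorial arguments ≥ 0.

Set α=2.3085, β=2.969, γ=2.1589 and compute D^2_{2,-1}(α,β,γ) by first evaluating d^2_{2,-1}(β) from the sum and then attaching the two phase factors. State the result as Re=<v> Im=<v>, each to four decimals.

First d^2_{2,-1}(β=2.969), then the phase factors e^{-i(2)α} and e^{-i(-1)γ}:
Half-angle: c=0.086189, s=0.996279. N=√(24·1·1·6)=12.000000
k∈{0} keeps every argument non-negative
  k=0: (−1)^3·12.0000/(6)·0.0862^1·0.9963^3 = -0.170461
d^2_{2,-1}(2.969) = -0.170461
D = (-0.095244+0.995454i)·(-0.170461)·(-0.554784+0.831994i) = +0.132171+0.107647i

Re=0.1322 Im=0.1076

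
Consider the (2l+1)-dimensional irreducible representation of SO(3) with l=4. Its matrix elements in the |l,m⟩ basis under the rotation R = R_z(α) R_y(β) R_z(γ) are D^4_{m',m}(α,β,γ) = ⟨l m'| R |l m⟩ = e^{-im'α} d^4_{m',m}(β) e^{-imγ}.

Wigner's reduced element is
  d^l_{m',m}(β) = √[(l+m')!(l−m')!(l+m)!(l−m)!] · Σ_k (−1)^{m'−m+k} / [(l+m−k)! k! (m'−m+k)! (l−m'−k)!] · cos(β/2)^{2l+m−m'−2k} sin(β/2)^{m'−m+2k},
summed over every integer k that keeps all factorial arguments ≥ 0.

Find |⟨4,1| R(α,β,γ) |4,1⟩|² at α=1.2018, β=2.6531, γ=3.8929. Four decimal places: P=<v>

Split into d^4_{1,1}(β=2.6531) × two z-phases.
Half-angle: c=0.241825, s=0.970320. N=√(120·6·120·6)=720.000000
Admissible k: 0..3 (factorial args all ≥0)
  k=0: (−1)^0·720.0000/(720)·0.2418^8·0.9703^0 = +0.000012
  k=1: (−1)^1·720.0000/(48)·0.2418^6·0.9703^2 = -0.002824
  k=2: (−1)^2·720.0000/(24)·0.2418^4·0.9703^4 = +0.090947
  k=3: (−1)^3·720.0000/(72)·0.2418^2·0.9703^6 = -0.488081
d^4_{1,1}(2.6531) = +0.000012 -0.002824 +0.090947 -0.488081 = -0.399948
|D^4_{1,1}|² = |d^4_{1,1}(β)|² = (-0.399948)² = 0.159958 (the z-rotation phases have unit modulus)

P=0.1600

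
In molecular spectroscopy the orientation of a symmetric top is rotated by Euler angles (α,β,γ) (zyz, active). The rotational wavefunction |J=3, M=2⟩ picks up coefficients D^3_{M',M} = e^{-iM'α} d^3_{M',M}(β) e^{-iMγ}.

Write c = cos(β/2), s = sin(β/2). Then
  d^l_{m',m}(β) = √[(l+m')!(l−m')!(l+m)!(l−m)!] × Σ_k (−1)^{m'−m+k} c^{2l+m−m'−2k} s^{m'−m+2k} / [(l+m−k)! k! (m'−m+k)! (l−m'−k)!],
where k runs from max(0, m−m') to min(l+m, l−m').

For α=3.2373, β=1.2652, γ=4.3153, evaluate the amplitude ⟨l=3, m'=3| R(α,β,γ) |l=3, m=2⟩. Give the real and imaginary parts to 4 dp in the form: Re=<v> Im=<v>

Split into d^3_{3,2}(β=1.2652) × two z-phases.
c=cos(1.2652/2)=0.806493, s=sin(1.2652/2)=0.591244; N=√[720·1·120·1]=293.938769
Admissible k: 0..0 (factorial args all ≥0)
  k=0: (−1)^1·293.9388/(120)·0.8065^5·0.5912^1 = -0.494134
d^3_{3,2}(1.2652) = -0.494134
Attach z-rotation phases: D = e^{-i(3)(3.2373)}·(-0.494134)·e^{-i(2)(4.3153)} = -0.431961-0.239955i

Re=-0.4320 Im=-0.2400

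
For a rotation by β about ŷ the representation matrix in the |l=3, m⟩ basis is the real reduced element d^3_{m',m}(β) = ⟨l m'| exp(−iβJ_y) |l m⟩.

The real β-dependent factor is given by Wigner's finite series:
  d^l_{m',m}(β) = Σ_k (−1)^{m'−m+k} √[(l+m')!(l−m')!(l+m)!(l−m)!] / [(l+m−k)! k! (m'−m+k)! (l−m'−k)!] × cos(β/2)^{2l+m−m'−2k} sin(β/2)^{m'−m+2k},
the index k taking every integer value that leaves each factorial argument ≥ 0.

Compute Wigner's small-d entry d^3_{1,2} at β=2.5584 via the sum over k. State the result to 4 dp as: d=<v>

d=-0.1261

d^3_{1,2}(β=2.5584) via Wigner's sum:
c=cos(2.5584/2)=0.287482, s=sin(2.5584/2)=0.957786; N=√[24·2·120·1]=75.894664
k: max(0,(2)−(1))=1 … min(3+(2),3−(1))=2
  k=1: (−1)^0·75.8947/(24)·0.2875^5·0.9578^1 = +0.005947
  k=2: (−1)^1·75.8947/(12)·0.2875^3·0.9578^3 = -0.132028
d^3_{1,2}(2.5584) = +0.005947 -0.132028 = -0.126081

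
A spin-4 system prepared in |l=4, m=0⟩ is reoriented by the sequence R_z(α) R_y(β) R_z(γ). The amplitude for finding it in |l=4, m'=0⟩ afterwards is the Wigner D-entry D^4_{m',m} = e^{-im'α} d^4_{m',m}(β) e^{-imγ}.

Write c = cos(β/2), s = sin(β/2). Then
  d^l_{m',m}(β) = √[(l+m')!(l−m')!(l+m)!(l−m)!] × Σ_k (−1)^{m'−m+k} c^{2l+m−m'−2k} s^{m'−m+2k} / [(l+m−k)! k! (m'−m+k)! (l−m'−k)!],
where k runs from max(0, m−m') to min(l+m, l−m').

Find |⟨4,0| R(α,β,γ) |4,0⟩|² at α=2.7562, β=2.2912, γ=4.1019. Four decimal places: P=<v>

Split into d^4_{0,0}(β=2.2912) × two z-phases.
With c≡cos(β/2)=0.412500 and s≡sin(β/2)=0.910958, N=[24·24·24·24]^{1/2}=576.000000
k: max(0,(0)−(0))=0 … min(4+(0),4−(0))=4
  k=0: (−1)^0·576.0000/(576)·0.4125^8·0.9110^0 = +0.000838
  k=1: (−1)^1·576.0000/(36)·0.4125^6·0.9110^2 = -0.065412
  k=2: (−1)^2·576.0000/(16)·0.4125^4·0.9110^4 = +0.717777
  k=3: (−1)^3·576.0000/(36)·0.4125^2·0.9110^6 = -1.555810
  k=4: (−1)^4·576.0000/(576)·0.4125^0·0.9110^8 = +0.474227
d^4_{0,0}(2.2912) = +0.000838 -0.065412 +0.717777 -1.555810 +0.474227 = -0.428380
|D^4_{0,0}|² = |d^4_{0,0}(β)|² = (-0.428380)² = 0.183509 (the z-rotation phases have unit modulus)

P=0.1835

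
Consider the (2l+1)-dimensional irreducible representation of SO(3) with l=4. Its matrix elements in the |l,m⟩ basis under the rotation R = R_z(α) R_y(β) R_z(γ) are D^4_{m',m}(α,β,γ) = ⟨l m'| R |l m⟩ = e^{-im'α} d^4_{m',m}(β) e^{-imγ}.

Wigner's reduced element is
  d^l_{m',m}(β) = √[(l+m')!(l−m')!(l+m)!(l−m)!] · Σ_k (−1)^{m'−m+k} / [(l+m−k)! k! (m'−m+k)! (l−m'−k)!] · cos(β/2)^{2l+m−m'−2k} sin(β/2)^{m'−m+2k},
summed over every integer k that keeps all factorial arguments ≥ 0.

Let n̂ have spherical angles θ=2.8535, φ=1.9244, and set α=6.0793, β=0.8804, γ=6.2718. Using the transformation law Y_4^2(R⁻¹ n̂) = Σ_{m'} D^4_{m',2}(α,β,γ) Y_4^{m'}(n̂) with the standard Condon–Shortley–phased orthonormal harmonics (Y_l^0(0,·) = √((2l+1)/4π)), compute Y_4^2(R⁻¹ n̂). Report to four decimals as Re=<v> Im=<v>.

Re=0.3144 Im=0.2869

Need the full column D^4_{m',2} for m'=−4..4 at α=6.0793, β=0.8804, γ=6.2718.
cos(β/2)=0.904666, sin(β/2)=0.426120
d^4_{-4,2}: single k=6 term ⇒ +0.025927;  D = +0.018197-0.018468i
d^4_{-3,2}: k∈[5..6] ⇒ +0.116765 -0.008635 = +0.108130;  D = +0.089916-0.060059i
d^4_{-2,2}: k∈[4..6] ⇒ +0.331264 -0.058797 +0.001087 = +0.273555;  D = +0.253530-0.102736i
d^4_{-1,2}: k∈[3..5] ⇒ +0.663062 -0.220665 +0.009792 = +0.452189;  D = +0.444793-0.081451i
d^4_{0,2}: k∈[2..4] ⇒ +0.944315 -0.558693 +0.046483 = +0.432105;  D = +0.431993+0.009838i
d^4_{1,2}: k∈[1..3] ⇒ +0.896578 -0.994594 +0.147110 = +0.049094;  D = +0.047838+0.011032i
d^4_{2,2}: k∈[0..2] ⇒ +0.448650 -1.194474 +0.331264 = -0.414560;  D = -0.376727-0.173022i
d^4_{3,2}: k∈[0..1] ⇒ -0.790707 +0.526290 = -0.264418;  D = -0.212965-0.156725i
d^4_{4,2}: single k=0 term ⇒ +0.526714;  D = +0.352223+0.391620i
Y_4^{m'}(θ=2.8535,φ=1.9244) and Σ D·Y over m':
  (+0.0182-0.0185i)·(+0.0004-0.0028i)  (+0.0899-0.0601i)·(-0.0240-0.0134i)  (+0.2535-0.1027i)·(-0.1116+0.0954i)  (+0.4448-0.0815i)·(+0.1533+0.4153i)  (+0.4320+0.0098i)·(+0.5288+0.0000i)  (+0.0478+0.0110i)·(-0.1533+0.4153i)  (-0.3767-0.1730i)·(-0.1116-0.0954i)  (-0.2130-0.1567i)·(+0.0240-0.0134i)  (+0.3522+0.3916i)·(+0.0004+0.0028i)
Y_4^2(R⁻¹ n̂) = +0.314394+0.286928i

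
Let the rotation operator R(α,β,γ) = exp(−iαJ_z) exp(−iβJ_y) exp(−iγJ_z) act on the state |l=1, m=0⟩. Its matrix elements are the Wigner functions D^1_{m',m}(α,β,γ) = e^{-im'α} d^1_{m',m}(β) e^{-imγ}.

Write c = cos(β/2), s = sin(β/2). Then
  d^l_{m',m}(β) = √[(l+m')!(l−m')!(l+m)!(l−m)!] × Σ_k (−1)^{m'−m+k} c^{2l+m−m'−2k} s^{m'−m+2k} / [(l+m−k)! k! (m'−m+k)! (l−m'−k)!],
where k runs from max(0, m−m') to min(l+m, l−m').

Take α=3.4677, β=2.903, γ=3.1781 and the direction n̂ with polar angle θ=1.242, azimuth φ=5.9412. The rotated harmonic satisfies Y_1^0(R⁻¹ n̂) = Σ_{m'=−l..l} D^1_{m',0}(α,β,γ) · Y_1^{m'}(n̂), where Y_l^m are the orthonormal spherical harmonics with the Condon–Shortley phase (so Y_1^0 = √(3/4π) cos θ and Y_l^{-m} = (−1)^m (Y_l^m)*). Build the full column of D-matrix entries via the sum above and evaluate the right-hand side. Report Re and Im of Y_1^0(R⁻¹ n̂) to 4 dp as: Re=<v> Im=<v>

Re=-0.2391 Im=0.0000

Need the full column D^1_{m',0} for m'=−1..1 at α=3.4677, β=2.903, γ=3.1781.
cos(β/2)=0.119014, sin(β/2)=0.992893
d^1_{-1,0}: single k=1 term ⇒ +0.167114;  D = -0.158307-0.053536i
d^1_{0,0}: k∈[0..1] ⇒ +0.014164 -0.985836 = -0.971672;  D = -0.971672+0.000000i
d^1_{1,0}: single k=0 term ⇒ -0.167114;  D = +0.158307-0.053536i
Y_1^{m'}(θ=1.242,φ=5.9412) and Σ D·Y over m':
  (-0.1583-0.0535i)·(+0.3081+0.1097i)  (-0.9717+0.0000i)·(+0.1578+0.0000i)  (+0.1583-0.0535i)·(-0.3081+0.1097i)
Y_1^0(R⁻¹ n̂) = -0.239094+0.000000i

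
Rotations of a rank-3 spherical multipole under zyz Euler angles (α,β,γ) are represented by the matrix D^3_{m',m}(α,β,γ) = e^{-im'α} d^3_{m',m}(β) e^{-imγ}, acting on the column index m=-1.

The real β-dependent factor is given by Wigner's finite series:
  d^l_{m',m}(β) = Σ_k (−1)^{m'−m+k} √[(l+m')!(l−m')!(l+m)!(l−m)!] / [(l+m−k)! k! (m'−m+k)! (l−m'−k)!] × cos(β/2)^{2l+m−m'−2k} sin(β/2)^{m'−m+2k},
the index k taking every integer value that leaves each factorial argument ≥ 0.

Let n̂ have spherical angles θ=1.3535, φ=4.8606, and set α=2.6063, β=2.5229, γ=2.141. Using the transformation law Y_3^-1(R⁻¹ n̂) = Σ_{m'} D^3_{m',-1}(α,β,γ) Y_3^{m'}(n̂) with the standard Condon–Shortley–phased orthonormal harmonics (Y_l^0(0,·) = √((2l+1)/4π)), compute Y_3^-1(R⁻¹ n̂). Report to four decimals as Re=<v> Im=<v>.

Need the full column D^3_{m',-1} for m'=−3..3 at α=2.6063, β=2.5229, γ=2.141.
cos(β/2)=0.304436, sin(β/2)=0.952533
d^3_{-3,-1}: single k=2 term ⇒ +0.030185;  D = -0.025965-0.015393i
d^3_{-2,-1}: k∈[1..2] ⇒ +0.007877 -0.154226 = -0.146349;  D = -0.070213-0.128407i
d^3_{-1,-1}: k∈[0..2] ⇒ +0.000796 -0.062350 +0.457787 = +0.396233;  D = +0.013830-0.395992i
d^3_{0,-1}: k∈[0..2] ⇒ -0.008629 +0.253419 -0.826964 = -0.582173;  D = +0.314259-0.490068i
d^3_{1,-1}: k∈[0..2] ⇒ +0.046762 -0.610382 +0.746929 = +0.183309;  D = +0.163821-0.082249i
d^3_{2,-1}: k∈[0..1] ⇒ -0.154226 +0.754911 = +0.600685;  D = -0.599214-0.042009i
d^3_{3,-1}: single k=0 term ⇒ +0.295500;  D = +0.243001+0.168139i
Y_3^{m'}(θ=1.3535,φ=4.8606) and Σ D·Y over m':
  (-0.0260-0.0154i)·(-0.1671-0.3507i)  (-0.0702-0.1284i)·(-0.2009+0.0614i)  (+0.0138-0.3960i)·(-0.0358-0.2396i)  (+0.3143-0.4901i)·(-0.2227+0.0000i)  (+0.1638-0.0822i)·(+0.0358-0.2396i)  (-0.5992-0.0420i)·(-0.2009-0.0614i)  (+0.2430+0.1681i)·(+0.1671-0.3507i)
Y_3^-1(R⁻¹ n̂) = +0.059131+0.099036i

Re=0.0591 Im=0.0990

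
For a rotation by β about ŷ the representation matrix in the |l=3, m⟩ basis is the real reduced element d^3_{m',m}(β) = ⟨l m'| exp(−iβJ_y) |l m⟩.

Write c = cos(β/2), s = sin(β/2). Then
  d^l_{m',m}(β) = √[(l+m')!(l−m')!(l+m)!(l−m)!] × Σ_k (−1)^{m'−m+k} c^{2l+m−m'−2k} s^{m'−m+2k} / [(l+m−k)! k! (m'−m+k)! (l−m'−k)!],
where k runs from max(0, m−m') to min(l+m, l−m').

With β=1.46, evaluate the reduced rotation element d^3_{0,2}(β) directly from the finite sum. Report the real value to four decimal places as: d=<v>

d=0.1496

d^3_{0,2}(β=1.46) via Wigner's sum:
Half-angle: c=0.745174, s=0.666870. N=√(6·6·120·1)=65.726707
k∈{2,3} keeps every argument non-negative
  k=2: (−1)^0·65.7267/(12)·0.7452^4·0.6669^2 = +0.751059
  k=3: (−1)^1·65.7267/(12)·0.7452^2·0.6669^4 = -0.601506
d^3_{0,2}(1.46) = +0.751059 -0.601506 = +0.149553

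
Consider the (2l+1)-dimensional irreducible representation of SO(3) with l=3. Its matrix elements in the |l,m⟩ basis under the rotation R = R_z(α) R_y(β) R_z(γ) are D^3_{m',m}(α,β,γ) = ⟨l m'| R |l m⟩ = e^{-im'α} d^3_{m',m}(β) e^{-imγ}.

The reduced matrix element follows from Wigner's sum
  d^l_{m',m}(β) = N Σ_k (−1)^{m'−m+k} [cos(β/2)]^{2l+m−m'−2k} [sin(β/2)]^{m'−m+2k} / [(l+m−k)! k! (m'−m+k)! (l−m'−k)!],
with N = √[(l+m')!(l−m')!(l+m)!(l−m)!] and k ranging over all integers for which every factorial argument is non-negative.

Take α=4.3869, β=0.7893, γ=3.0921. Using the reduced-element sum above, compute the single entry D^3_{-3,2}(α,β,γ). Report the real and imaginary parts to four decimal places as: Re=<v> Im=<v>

D^3_{-3,2}(4.3869,0.7893,3.0921) = e^{-i·-3·4.3869}·d^3_{-3,2}(0.7893)·e^{-i·2·3.0921}. Compute d first:
With c≡cos(β/2)=0.923131 and s≡sin(β/2)=0.384485, N=[1·720·120·1]^{1/2}=293.938769
Admissible k: 5..5 (factorial args all ≥0)
  k=5: (−1)^0·293.9388/(120)·0.9231^1·0.3845^5 = +0.018999
d^3_{-3,2}(0.7893) = +0.018999
Attach z-rotation phases: D = e^{-i(-3)(4.3869)}·(+0.018999)·e^{-i(2)(3.0921)} = +0.014613+0.012142i

Re=0.0146 Im=0.0121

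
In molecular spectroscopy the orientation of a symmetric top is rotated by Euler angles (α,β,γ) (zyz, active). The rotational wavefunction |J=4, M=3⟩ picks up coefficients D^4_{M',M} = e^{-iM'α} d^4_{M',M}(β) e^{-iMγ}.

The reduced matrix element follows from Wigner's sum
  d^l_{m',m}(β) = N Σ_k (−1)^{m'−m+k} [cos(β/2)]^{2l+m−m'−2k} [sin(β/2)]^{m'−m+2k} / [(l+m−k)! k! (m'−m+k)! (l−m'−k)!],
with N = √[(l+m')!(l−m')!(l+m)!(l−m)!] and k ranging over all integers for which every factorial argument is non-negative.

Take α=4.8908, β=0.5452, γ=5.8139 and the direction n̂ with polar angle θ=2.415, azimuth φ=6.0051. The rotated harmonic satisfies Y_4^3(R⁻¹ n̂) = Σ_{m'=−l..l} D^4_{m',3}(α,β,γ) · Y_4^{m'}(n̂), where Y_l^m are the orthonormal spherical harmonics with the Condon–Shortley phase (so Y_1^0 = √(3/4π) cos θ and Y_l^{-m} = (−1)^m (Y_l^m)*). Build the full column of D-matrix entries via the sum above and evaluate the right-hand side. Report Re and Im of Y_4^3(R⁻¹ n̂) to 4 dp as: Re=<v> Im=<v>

Need the full column D^4_{m',3} for m'=−4..4 at α=4.8908, β=0.5452, γ=5.8139.
cos(β/2)=0.963074, sin(β/2)=0.269236
d^4_{-4,3}: single k=7 term ⇒ +0.000279;  D = -0.000146+0.000238i
d^4_{-3,3}: k∈[6..7] ⇒ +0.002473 -0.000028 = +0.002445;  D = -0.002278-0.000890i
d^4_{-2,3}: k∈[5..6] ⇒ +0.014185 -0.000370 = +0.013816;  D = +0.002662-0.013557i
d^4_{-1,3}: k∈[4..5] ⇒ +0.059799 -0.002804 = +0.056995;  D = +0.056988+0.000882i
d^4_{0,3}: k∈[3..4] ⇒ +0.191321 -0.014952 = +0.176369;  D = +0.028611+0.174033i
d^4_{1,3}: k∈[2..3] ⇒ +0.459088 -0.059799 = +0.399289;  D = -0.376251+0.133666i
d^4_{2,3}: k∈[1..2] ⇒ +0.774133 -0.181503 = +0.592630;  D = -0.294344-0.514365i
d^4_{3,3}: k∈[0..1] ⇒ +0.740078 -0.404878 = +0.335201;  D = +0.256770-0.215474i
d^4_{4,3}: single k=0 term ⇒ -0.585190;  D = -0.449752-0.374393i
Y_4^{m'}(θ=2.415,φ=6.0051) and Σ D·Y over m':
  (-0.0001+0.0002i)·(+0.0381+0.0773i)  (-0.0023-0.0009i)·(-0.1842-0.2032i)  (+0.0027-0.0136i)·(+0.3650+0.2269i)  (+0.0570+0.0009i)·(-0.2057-0.0587i)  (+0.0286+0.1740i)·(-0.3000+0.0000i)  (-0.3763+0.1337i)·(+0.2057-0.0587i)  (-0.2943-0.5144i)·(+0.3650-0.2269i)  (+0.2568-0.2155i)·(+0.1842-0.2032i)  (-0.4498-0.3744i)·(+0.0381-0.0773i)
Y_4^3(R⁻¹ n̂) = -0.352224-0.202207i

Re=-0.3522 Im=-0.2022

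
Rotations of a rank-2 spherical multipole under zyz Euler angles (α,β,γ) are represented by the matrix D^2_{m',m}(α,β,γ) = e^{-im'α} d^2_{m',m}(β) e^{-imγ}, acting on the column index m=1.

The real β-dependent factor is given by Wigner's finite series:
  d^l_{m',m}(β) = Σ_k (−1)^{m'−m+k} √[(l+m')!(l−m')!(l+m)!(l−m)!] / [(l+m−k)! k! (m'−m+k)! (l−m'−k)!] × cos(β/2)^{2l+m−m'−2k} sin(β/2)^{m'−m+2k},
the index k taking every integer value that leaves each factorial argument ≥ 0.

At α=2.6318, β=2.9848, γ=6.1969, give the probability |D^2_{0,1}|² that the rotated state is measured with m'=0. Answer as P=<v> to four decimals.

First d^2_{0,1}(β=2.9848), then the phase factors e^{-i(0)α} and e^{-i(1)γ}:
c=cos(2.9848/2)=0.078316, s=sin(2.9848/2)=0.996929; N=√[2·2·6·1]=4.898979
k∈{1,2} keeps every argument non-negative
  k=1: (−1)^0·4.8990/(2)·0.0783^3·0.9969^1 = +0.001173
  k=2: (−1)^1·4.8990/(2)·0.0783^1·0.9969^3 = -0.190072
d^2_{0,1}(2.9848) = +0.001173 -0.190072 = -0.188899
|D^2_{0,1}|² = |d^2_{0,1}(β)|² = (-0.188899)² = 0.035683 (the z-rotation phases have unit modulus)

P=0.0357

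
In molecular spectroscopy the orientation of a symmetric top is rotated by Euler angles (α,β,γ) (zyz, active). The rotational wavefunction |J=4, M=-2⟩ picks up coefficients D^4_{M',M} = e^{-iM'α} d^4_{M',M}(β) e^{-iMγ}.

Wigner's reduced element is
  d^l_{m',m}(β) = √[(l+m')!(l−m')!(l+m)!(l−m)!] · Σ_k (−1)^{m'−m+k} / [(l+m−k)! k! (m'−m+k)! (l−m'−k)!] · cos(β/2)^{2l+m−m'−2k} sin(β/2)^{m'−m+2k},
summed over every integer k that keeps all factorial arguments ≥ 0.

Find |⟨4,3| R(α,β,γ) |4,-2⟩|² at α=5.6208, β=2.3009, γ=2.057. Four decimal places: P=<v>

P=0.1045

Split into d^4_{3,-2}(β=2.3009) × two z-phases.
Half-angle: c=0.408077, s=0.912948. N=√(5040·1·2·720)=2693.993318
Admissible k: 0..1 (factorial args all ≥0)
  k=0: (−1)^5·2693.9933/(240)·0.4081^3·0.9129^5 = -0.483771
  k=1: (−1)^6·2693.9933/(720)·0.4081^1·0.9129^7 = +0.807099
d^4_{3,-2}(2.3009) = -0.483771 +0.807099 = +0.323328
|D^4_{3,-2}|² = |d^4_{3,-2}(β)|² = (+0.323328)² = 0.104541 (the z-rotation phases have unit modulus)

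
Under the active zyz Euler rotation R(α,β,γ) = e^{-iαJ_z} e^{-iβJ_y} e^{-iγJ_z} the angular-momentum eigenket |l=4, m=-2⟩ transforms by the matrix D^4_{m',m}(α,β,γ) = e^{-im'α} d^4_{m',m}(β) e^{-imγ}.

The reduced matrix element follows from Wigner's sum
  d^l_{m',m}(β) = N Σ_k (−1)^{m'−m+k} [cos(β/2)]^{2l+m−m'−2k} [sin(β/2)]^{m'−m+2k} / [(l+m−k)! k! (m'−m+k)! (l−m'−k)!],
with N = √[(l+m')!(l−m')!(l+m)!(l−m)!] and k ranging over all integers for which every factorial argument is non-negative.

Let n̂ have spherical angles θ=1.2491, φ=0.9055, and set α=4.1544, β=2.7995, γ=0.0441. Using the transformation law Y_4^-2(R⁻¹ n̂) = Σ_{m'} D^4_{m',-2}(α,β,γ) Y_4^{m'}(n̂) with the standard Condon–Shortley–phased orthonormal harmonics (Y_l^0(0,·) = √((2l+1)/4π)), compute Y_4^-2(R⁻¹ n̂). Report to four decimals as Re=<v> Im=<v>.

Re=0.3370 Im=-0.0579

Need the full column D^4_{m',-2} for m'=−4..4 at α=4.1544, β=2.7995, γ=0.0441.
cos(β/2)=0.170214, sin(β/2)=0.985407
d^4_{-4,-2}: single k=2 term ⇒ +0.000125;  D = -0.000068-0.000105i
d^4_{-3,-2}: k∈[1..2] ⇒ +0.000015 -0.001535 = -0.001519;  D = -0.001519+0.000023i
d^4_{-2,-2}: k∈[0..2] ⇒ +0.000001 -0.000283 +0.011872 = +0.011589;  D = -0.005989+0.009922i
d^4_{-1,-2}: k∈[0..2] ⇒ -0.000017 +0.002900 -0.064800 = -0.061917;  D = +0.028030+0.055209i
d^4_{0,-2}: k∈[0..2] ⇒ +0.000224 -0.020023 +0.251654 = +0.231855;  D = +0.230954+0.020423i
d^4_{1,-2}: k∈[0..2] ⇒ -0.001933 +0.097200 -0.651539 = -0.556272;  D = +0.334958-0.444119i
d^4_{2,-2}: k∈[0..2] ⇒ +0.011872 -0.318320 +0.889049 = +0.582602;  D = -0.208840-0.543885i
d^4_{3,-2}: k∈[0..1] ⇒ -0.051433 +0.574603 = +0.523170;  D = +0.513619+0.099509i
d^4_{4,-2}: single k=0 term ⇒ +0.140366;  D = -0.095613+0.102765i
Y_4^{m'}(θ=1.2491,φ=0.9055) and Σ D·Y over m':
  (-0.0001-0.0001i)·(-0.3179+0.1657i)  (-0.0015+0.0000i)·(-0.3078-0.1394i)  (-0.0060+0.0099i)·(+0.0215+0.0878i)  (+0.0280+0.0552i)·(-0.2015+0.2568i)  (+0.2310+0.0204i)·(+0.0371+0.0000i)  (+0.3350-0.4441i)·(+0.2015+0.2568i)  (-0.2088-0.5439i)·(+0.0215-0.0878i)  (+0.5136+0.0995i)·(+0.3078-0.1394i)  (-0.0956+0.1028i)·(-0.3179-0.1657i)
Y_4^-2(R⁻¹ n̂) = +0.336954-0.057857i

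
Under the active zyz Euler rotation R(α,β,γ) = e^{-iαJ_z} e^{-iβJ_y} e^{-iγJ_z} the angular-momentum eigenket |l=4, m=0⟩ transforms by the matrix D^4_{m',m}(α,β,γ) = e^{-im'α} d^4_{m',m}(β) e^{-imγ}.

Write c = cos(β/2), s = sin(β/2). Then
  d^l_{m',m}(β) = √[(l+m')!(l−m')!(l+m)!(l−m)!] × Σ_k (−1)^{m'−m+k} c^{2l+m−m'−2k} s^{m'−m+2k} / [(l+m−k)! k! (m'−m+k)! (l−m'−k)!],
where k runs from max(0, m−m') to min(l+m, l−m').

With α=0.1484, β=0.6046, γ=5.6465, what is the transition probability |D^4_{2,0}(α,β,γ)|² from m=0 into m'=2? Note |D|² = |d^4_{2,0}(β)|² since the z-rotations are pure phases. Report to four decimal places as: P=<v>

P=0.2280

D^4_{2,0}(0.1484,0.6046,5.6465) = e^{-i·2·0.1484}·d^4_{2,0}(0.6046)·e^{-i·0·5.6465}. Compute d first:
With c≡cos(β/2)=0.954654 and s≡sin(β/2)=0.297717, N=[720·2·24·24]^{1/2}=910.735966
k: max(0,(0)−(2))=0 … min(4+(0),4−(2))=2
  k=0: (−1)^2·910.7360/(96)·0.9547^6·0.2977^2 = +0.636509
  k=1: (−1)^3·910.7360/(36)·0.9547^4·0.2977^4 = -0.165077
  k=2: (−1)^4·910.7360/(96)·0.9547^2·0.2977^6 = +0.006021
d^4_{2,0}(0.6046) = +0.636509 -0.165077 +0.006021 = +0.477452
|D^4_{2,0}|² = |d^4_{2,0}(β)|² = (+0.477452)² = 0.227960 (the z-rotation phases have unit modulus)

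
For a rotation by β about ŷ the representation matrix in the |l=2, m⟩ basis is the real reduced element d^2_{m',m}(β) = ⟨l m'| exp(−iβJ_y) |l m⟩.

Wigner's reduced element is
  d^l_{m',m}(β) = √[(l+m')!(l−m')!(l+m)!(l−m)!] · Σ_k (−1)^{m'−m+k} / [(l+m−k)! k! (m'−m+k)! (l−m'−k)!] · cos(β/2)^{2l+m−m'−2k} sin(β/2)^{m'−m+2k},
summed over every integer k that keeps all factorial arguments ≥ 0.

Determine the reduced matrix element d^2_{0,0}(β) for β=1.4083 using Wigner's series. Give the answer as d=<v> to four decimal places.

d=-0.4607

d^2_{0,0}(β=1.4083) via Wigner's sum:
With c≡cos(β/2)=0.762162 and s≡sin(β/2)=0.647386, N=[2·2·2·2]^{1/2}=4.000000
The bounds max(0,m−m')=0 and min(l+m,l−m')=2 give 3 terms
  k=0: (−1)^0·4.0000/(4)·0.7622^4·0.6474^0 = +0.337434
  k=1: (−1)^1·4.0000/(1)·0.7622^2·0.6474^2 = -0.973827
  k=2: (−1)^2·4.0000/(4)·0.7622^0·0.6474^4 = +0.175652
d^2_{0,0}(1.4083) = +0.337434 -0.973827 +0.175652 = -0.460740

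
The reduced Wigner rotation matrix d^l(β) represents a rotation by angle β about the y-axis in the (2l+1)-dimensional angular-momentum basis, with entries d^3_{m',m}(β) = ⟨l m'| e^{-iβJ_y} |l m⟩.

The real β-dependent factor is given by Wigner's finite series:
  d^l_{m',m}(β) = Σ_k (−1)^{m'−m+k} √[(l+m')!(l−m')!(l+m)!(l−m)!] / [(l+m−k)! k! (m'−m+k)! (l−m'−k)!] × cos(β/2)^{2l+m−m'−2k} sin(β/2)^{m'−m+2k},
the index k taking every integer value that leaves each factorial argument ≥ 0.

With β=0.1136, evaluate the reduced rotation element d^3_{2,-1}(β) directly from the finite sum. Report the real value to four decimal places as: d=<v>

d^3_{2,-1}(β=0.1136) via Wigner's sum:
With c≡cos(β/2)=0.998387 and s≡sin(β/2)=0.056769, N=[120·1·2·24]^{1/2}=75.894664
Admissible k: 0..1 (factorial args all ≥0)
  k=0: (−1)^3·75.8947/(12)·0.9984^3·0.0568^3 = -0.001152
  k=1: (−1)^4·75.8947/(24)·0.9984^1·0.0568^5 = +0.000002
d^3_{2,-1}(0.1136) = -0.001152 +0.000002 = -0.001150

d=-0.0011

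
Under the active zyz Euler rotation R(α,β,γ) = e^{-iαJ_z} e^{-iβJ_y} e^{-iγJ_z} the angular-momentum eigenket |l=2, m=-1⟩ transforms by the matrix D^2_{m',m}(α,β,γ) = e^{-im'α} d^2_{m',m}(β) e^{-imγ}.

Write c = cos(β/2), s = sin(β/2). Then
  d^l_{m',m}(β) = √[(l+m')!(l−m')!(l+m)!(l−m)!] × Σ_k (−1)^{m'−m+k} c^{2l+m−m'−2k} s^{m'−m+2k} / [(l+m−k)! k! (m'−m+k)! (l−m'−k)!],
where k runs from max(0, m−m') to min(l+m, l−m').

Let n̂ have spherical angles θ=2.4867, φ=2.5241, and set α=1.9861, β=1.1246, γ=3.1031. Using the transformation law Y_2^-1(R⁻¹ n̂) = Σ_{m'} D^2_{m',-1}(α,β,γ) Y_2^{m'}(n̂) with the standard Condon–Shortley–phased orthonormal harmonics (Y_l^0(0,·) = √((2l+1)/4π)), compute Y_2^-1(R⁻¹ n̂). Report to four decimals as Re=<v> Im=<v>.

Need the full column D^2_{m',-1} for m'=−2..2 at α=1.9861, β=1.1246, γ=3.1031.
cos(β/2)=0.846031, sin(β/2)=0.533133
d^2_{-2,-1}: single k=1 term ⇒ +0.645691;  D = +0.453496+0.459629i
d^2_{-1,-1}: k∈[0..1] ⇒ +0.512325 -0.610332 = -0.098007;  D = -0.036062+0.091131i
d^2_{0,-1}: k∈[0..1] ⇒ -0.790807 +0.314029 = -0.476778;  D = +0.476425-0.018348i
d^2_{1,-1}: k∈[0..1] ⇒ +0.610332 -0.080787 = +0.529544;  D = +0.232142+0.475949i
d^2_{2,-1}: single k=0 term ⇒ -0.256404;  D = -0.165512+0.195828i
Y_2^{m'}(θ=2.4867,φ=2.5241) and Σ D·Y over m':
  (+0.4535+0.4596i)·(+0.0472+0.1353i)  (-0.0361+0.0911i)·(+0.3043+0.2161i)  (+0.4764-0.0183i)·(+0.2798+0.0000i)  (+0.2321+0.4759i)·(-0.3043+0.2161i)  (-0.1655+0.1958i)·(+0.0472-0.1353i)
Y_2^-1(R⁻¹ n̂) = -0.092937+0.034843i

Re=-0.0929 Im=0.0348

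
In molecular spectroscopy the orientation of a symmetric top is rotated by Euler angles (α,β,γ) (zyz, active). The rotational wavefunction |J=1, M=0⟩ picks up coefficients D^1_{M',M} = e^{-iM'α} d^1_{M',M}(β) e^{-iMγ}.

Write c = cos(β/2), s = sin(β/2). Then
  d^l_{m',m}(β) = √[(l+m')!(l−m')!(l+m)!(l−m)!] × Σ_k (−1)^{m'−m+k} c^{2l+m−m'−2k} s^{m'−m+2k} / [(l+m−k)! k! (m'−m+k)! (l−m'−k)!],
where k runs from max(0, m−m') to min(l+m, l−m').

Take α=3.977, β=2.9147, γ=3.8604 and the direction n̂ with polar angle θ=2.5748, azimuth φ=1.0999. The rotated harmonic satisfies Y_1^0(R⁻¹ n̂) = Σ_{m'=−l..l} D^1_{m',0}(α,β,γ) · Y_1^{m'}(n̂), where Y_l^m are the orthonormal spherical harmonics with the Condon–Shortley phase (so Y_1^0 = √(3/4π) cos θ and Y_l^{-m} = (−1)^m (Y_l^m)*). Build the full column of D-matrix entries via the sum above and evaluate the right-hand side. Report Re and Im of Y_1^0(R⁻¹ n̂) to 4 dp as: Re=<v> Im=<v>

Re=0.3447 Im=0.0000

Need the full column D^1_{m',0} for m'=−1..1 at α=3.977, β=2.9147, γ=3.8604.
cos(β/2)=0.113203, sin(β/2)=0.993572
d^1_{-1,0}: single k=1 term ⇒ +0.159064;  D = -0.106712-0.117957i
d^1_{0,0}: k∈[0..1] ⇒ +0.012815 -0.987185 = -0.974370;  D = -0.974370+0.000000i
d^1_{1,0}: single k=0 term ⇒ -0.159064;  D = +0.106712-0.117957i
Y_1^{m'}(θ=2.5748,φ=1.0999) and Σ D·Y over m':
  (-0.1067-0.1180i)·(+0.0842-0.1653i)  (-0.9744+0.0000i)·(-0.4122+0.0000i)  (+0.1067-0.1180i)·(-0.0842-0.1653i)
Y_1^0(R⁻¹ n̂) = +0.344671+0.000000i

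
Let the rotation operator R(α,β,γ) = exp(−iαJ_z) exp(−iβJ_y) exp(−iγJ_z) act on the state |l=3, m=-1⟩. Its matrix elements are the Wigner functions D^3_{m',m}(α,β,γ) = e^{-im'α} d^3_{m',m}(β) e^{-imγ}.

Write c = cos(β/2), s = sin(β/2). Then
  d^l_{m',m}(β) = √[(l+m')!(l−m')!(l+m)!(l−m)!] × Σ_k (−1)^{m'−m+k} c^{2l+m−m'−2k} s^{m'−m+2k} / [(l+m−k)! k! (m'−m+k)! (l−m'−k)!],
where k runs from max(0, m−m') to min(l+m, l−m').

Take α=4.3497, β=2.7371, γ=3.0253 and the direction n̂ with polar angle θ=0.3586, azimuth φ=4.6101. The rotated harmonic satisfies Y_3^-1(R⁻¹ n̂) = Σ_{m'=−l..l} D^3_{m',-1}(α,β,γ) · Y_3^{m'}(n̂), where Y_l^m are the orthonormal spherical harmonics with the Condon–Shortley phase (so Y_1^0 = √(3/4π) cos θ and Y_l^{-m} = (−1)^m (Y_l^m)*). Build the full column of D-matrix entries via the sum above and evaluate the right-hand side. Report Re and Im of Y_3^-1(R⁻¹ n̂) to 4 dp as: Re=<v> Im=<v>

Re=0.3648 Im=0.0058

Need the full column D^3_{m',-1} for m'=−3..3 at α=4.3497, β=2.7371, γ=3.0253.
cos(β/2)=0.200870, sin(β/2)=0.979618
d^3_{-3,-1}: single k=2 term ⇒ +0.006051;  D = -0.005649-0.002168i
d^3_{-2,-1}: k∈[1..2] ⇒ +0.001013 -0.048189 = -0.047176;  D = -0.031429+0.035182i
d^3_{-1,-1}: k∈[0..2] ⇒ +0.000066 -0.012499 +0.222951 = +0.210518;  D = +0.097023+0.186827i
d^3_{0,-1}: k∈[0..2] ⇒ -0.001110 +0.079183 -0.627755 = -0.549682;  D = +0.545969-0.063780i
d^3_{1,-1}: k∈[0..2] ⇒ +0.009374 -0.297268 +0.883772 = +0.595878;  D = +0.145341-0.577881i
d^3_{2,-1}: k∈[0..1] ⇒ -0.048189 +0.573059 = +0.524870;  D = +0.430483+0.300287i
d^3_{3,-1}: single k=0 term ⇒ +0.143914;  D = -0.118857+0.081144i
Y_3^{m'}(θ=0.3586,φ=4.6101) and Σ D·Y over m':
  (-0.0056-0.0022i)·(+0.0054-0.0172i)  (-0.0314+0.0352i)·(-0.1154-0.0239i)  (+0.0970+0.1868i)·(-0.0392+0.3818i)  (+0.5460-0.0638i)·(+0.4837+0.0000i)  (+0.1453-0.5779i)·(+0.0392+0.3818i)  (+0.4305+0.3003i)·(-0.1154+0.0239i)  (-0.1189+0.0811i)·(-0.0054-0.0172i)
Y_3^-1(R⁻¹ n̂) = +0.364847+0.005752i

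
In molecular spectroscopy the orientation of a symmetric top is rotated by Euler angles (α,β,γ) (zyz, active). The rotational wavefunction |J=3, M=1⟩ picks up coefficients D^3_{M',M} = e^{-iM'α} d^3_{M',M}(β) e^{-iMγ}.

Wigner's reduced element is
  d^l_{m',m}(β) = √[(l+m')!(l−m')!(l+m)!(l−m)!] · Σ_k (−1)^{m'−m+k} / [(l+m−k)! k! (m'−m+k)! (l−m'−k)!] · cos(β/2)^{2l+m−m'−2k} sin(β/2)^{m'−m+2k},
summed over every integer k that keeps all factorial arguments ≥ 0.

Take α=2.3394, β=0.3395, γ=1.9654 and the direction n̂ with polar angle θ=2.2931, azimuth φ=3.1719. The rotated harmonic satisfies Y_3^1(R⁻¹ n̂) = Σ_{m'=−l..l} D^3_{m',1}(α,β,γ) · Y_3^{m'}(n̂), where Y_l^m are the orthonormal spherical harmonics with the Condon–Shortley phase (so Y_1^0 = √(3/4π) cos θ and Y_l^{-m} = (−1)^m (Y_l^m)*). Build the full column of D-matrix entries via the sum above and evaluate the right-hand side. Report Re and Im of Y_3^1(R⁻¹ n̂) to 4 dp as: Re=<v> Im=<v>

Re=-0.0029 Im=0.0100

Need the full column D^3_{m',1} for m'=−3..3 at α=2.3394, β=0.3395, γ=1.9654.
cos(β/2)=0.985627, sin(β/2)=0.168936
d^3_{-3,1}: single k=4 term ⇒ +0.003064;  D = +0.001023-0.002889i
d^3_{-2,1}: k∈[3..4] ⇒ +0.029197 -0.000429 = +0.028768;  D = -0.026171+0.011945i
d^3_{-1,1}: k∈[2..4] ⇒ +0.161602 -0.006330 +0.000023 = +0.155295;  D = +0.144560+0.056736i
d^3_{0,1}: k∈[1..3] ⇒ +0.544347 -0.047975 +0.000470 = +0.496842;  D = -0.191007-0.458659i
d^3_{1,1}: k∈[0..2] ⇒ +0.916802 -0.215469 +0.004747 = +0.706081;  D = -0.279888+0.648238i
d^3_{2,1}: k∈[0..1] ⇒ -0.496918 +0.029197 = -0.467722;  D = -0.437572+0.165210i
d^3_{3,1}: single k=0 term ⇒ +0.104313;  D = -0.094325-0.044542i
Y_3^{m'}(θ=2.2931,φ=3.1719) and Σ D·Y over m':
  (+0.0010-0.0029i)·(-0.1755+0.0160i)  (-0.0262+0.0119i)·(-0.3796+0.0230i)  (+0.1446+0.0567i)·(-0.2873+0.0087i)  (-0.1910-0.4587i)·(+0.2010+0.0000i)  (-0.2799+0.6482i)·(+0.2873+0.0087i)  (-0.4376+0.1652i)·(-0.3796-0.0230i)  (-0.0943-0.0445i)·(+0.1755+0.0160i)
Y_3^1(R⁻¹ n̂) = -0.002855+0.009994i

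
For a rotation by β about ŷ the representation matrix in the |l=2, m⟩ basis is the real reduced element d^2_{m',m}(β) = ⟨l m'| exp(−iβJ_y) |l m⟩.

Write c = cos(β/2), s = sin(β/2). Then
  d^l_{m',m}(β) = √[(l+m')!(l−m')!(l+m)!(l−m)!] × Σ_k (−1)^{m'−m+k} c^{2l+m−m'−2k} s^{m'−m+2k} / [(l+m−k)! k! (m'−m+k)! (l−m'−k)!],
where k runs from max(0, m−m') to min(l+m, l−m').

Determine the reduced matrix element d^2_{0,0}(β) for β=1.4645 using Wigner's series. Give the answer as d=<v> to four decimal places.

d=-0.4831

d^2_{0,0}(β=1.4645) via Wigner's sum:
With c≡cos(β/2)=0.743672 and s≡sin(β/2)=0.668545, N=[2·2·2·2]^{1/2}=4.000000
Admissible k: 0..2 (factorial args all ≥0)
  k=0: (−1)^0·4.0000/(4)·0.7437^4·0.6685^0 = +0.305862
  k=1: (−1)^1·4.0000/(1)·0.7437^2·0.6685^2 = -0.988744
  k=2: (−1)^2·4.0000/(4)·0.7437^0·0.6685^4 = +0.199766
d^2_{0,0}(1.4645) = +0.305862 -0.988744 +0.199766 = -0.483115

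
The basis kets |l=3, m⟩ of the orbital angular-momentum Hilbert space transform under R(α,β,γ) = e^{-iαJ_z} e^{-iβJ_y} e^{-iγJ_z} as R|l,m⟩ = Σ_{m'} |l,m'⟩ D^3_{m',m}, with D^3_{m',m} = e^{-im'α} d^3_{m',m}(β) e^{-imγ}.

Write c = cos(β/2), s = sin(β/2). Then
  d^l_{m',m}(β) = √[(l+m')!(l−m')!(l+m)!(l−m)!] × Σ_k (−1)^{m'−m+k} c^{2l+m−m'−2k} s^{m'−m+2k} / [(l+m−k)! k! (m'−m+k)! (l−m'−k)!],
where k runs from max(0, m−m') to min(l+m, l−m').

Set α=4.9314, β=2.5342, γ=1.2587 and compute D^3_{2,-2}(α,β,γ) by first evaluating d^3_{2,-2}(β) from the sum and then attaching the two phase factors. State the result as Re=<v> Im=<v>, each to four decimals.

Re=-0.1871 Im=0.3356

First d^3_{2,-2}(β=2.5342), then the phase factors e^{-i(2)α} and e^{-i(-2)γ}:
Half-angle: c=0.299049, s=0.954238. N=√(120·1·1·120)=120.000000
k∈{0,1} keeps every argument non-negative
  k=0: (−1)^4·120.0000/(24)·0.2990^2·0.9542^4 = +0.370751
  k=1: (−1)^5·120.0000/(120)·0.2990^0·0.9542^6 = -0.754987
d^3_{2,-2}(2.5342) = +0.370751 -0.754987 = -0.384236
Phases: e^{-i·(2)·4.9314}=-0.905592+0.424149i, e^{-i·(-2)·1.2587}=-0.811435+0.584442i ⇒ D=-0.187099+0.335605i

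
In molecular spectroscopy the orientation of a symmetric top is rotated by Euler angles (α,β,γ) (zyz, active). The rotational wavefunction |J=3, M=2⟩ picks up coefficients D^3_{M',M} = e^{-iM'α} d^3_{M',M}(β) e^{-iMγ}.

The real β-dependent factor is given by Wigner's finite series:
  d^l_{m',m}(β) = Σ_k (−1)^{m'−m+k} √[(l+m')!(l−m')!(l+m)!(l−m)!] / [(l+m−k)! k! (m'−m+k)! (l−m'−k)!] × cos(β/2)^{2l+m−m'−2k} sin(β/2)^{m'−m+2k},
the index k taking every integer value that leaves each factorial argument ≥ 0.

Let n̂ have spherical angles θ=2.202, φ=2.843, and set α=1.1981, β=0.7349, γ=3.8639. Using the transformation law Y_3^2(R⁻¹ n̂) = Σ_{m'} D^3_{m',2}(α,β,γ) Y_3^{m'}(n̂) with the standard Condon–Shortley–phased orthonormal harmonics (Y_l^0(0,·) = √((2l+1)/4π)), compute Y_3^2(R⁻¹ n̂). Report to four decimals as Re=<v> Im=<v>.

Need the full column D^3_{m',2} for m'=−3..3 at α=1.1981, β=0.7349, γ=3.8639.
cos(β/2)=0.933246, sin(β/2)=0.359237
d^3_{-3,2}: single k=5 term ⇒ +0.013677;  D = -0.007482+0.011448i
d^3_{-2,2}: k∈[4..5] ⇒ +0.072525 -0.002149 = +0.070375;  D = +0.040845+0.057309i
d^3_{-1,2}: k∈[3..4] ⇒ +0.238321 -0.017656 = +0.220664;  D = +0.213993-0.053848i
d^3_{0,2}: k∈[2..3] ⇒ +0.536176 -0.079447 = +0.456730;  D = +0.057478-0.453098i
d^3_{1,2}: k∈[1..2] ⇒ +0.804197 -0.238321 = +0.565877;  D = -0.496908-0.270738i
d^3_{2,2}: k∈[0..1] ⇒ +0.660660 -0.489460 = +0.171200;  D = -0.131027+0.110188i
d^3_{3,2}: single k=0 term ⇒ -0.622928;  D = -0.199807-0.590014i
Y_3^{m'}(θ=2.202,φ=2.843) and Σ D·Y over m':
  (-0.0075+0.0114i)·(-0.1372-0.1714i)  (+0.0408+0.0573i)·(-0.3250-0.2210i)  (+0.2140-0.0538i)·(-0.1848-0.0569i)  (+0.0575-0.4531i)·(+0.2772+0.0000i)  (-0.4969-0.2707i)·(+0.1848-0.0569i)  (-0.1310+0.1102i)·(-0.3250+0.2210i)  (-0.1998-0.5900i)·(+0.1372-0.1714i)
Y_3^2(R⁻¹ n̂) = -0.241845-0.289017i

Re=-0.2418 Im=-0.2890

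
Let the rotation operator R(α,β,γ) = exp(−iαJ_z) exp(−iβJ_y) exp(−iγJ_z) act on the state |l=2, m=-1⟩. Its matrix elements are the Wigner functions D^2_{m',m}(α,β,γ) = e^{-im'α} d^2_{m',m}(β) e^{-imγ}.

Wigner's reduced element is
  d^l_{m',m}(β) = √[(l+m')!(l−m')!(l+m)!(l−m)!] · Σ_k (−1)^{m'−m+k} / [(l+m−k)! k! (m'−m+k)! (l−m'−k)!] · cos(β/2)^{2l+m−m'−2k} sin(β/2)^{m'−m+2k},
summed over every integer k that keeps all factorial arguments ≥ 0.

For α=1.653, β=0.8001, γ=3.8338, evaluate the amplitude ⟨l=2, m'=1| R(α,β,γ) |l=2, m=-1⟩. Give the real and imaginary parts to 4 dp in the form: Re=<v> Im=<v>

Re=-0.2080 Im=0.2975

Split into d^2_{1,-1}(β=0.8001) × two z-phases.
c=cos(0.8001/2)=0.921042, s=sin(0.8001/2)=0.389464; N=√[6·1·1·6]=6.000000
k∈{0,1} keeps every argument non-negative
  k=0: (−1)^2·6.0000/(2)·0.9210^2·0.3895^2 = +0.386025
  k=1: (−1)^3·6.0000/(6)·0.9210^0·0.3895^4 = -0.023008
d^2_{1,-1}(0.8001) = +0.386025 -0.023008 = +0.363017
Attach z-rotation phases: D = e^{-i(1)(1.653)}·(+0.363017)·e^{-i(-1)(3.8338)} = -0.207962+0.297546i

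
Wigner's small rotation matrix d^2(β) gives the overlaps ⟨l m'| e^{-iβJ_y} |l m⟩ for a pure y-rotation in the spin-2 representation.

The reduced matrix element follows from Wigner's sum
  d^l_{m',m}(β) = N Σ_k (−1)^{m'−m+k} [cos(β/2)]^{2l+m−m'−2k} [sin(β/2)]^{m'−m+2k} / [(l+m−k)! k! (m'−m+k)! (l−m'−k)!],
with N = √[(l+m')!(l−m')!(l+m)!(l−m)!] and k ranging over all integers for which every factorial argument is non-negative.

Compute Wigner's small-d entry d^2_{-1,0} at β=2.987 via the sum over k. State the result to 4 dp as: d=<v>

d=-0.1863

d^2_{-1,0}(β=2.987) via Wigner's sum:
With c≡cos(β/2)=0.077219 and s≡sin(β/2)=0.997014, N=[1·6·2·2]^{1/2}=4.898979
k∈{1,2} keeps every argument non-negative
  k=1: (−1)^0·4.8990/(2)·0.0772^3·0.9970^1 = +0.001124
  k=2: (−1)^1·4.8990/(2)·0.0772^1·0.9970^3 = -0.187459
d^2_{-1,0}(2.987) = +0.001124 -0.187459 = -0.186334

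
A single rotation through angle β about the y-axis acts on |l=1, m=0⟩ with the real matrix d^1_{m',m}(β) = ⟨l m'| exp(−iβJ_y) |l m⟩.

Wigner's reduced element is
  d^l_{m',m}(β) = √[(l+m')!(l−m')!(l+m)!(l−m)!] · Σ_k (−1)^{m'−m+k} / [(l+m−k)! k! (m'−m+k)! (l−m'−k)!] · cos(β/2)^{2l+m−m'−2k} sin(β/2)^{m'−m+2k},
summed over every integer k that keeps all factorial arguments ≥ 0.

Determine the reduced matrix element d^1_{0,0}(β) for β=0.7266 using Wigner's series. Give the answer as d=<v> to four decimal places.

d^1_{0,0}(β=0.7266) via Wigner's sum:
With c≡cos(β/2)=0.934729 and s≡sin(β/2)=0.355361, N=[1·1·1·1]^{1/2}=1.000000
Admissible k: 0..1 (factorial args all ≥0)
  k=0: (−1)^0·1.0000/(1)·0.9347^2·0.3554^0 = +0.873719
  k=1: (−1)^1·1.0000/(1)·0.9347^0·0.3554^2 = -0.126281
d^1_{0,0}(0.7266) = +0.873719 -0.126281 = +0.747437

d=0.7474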